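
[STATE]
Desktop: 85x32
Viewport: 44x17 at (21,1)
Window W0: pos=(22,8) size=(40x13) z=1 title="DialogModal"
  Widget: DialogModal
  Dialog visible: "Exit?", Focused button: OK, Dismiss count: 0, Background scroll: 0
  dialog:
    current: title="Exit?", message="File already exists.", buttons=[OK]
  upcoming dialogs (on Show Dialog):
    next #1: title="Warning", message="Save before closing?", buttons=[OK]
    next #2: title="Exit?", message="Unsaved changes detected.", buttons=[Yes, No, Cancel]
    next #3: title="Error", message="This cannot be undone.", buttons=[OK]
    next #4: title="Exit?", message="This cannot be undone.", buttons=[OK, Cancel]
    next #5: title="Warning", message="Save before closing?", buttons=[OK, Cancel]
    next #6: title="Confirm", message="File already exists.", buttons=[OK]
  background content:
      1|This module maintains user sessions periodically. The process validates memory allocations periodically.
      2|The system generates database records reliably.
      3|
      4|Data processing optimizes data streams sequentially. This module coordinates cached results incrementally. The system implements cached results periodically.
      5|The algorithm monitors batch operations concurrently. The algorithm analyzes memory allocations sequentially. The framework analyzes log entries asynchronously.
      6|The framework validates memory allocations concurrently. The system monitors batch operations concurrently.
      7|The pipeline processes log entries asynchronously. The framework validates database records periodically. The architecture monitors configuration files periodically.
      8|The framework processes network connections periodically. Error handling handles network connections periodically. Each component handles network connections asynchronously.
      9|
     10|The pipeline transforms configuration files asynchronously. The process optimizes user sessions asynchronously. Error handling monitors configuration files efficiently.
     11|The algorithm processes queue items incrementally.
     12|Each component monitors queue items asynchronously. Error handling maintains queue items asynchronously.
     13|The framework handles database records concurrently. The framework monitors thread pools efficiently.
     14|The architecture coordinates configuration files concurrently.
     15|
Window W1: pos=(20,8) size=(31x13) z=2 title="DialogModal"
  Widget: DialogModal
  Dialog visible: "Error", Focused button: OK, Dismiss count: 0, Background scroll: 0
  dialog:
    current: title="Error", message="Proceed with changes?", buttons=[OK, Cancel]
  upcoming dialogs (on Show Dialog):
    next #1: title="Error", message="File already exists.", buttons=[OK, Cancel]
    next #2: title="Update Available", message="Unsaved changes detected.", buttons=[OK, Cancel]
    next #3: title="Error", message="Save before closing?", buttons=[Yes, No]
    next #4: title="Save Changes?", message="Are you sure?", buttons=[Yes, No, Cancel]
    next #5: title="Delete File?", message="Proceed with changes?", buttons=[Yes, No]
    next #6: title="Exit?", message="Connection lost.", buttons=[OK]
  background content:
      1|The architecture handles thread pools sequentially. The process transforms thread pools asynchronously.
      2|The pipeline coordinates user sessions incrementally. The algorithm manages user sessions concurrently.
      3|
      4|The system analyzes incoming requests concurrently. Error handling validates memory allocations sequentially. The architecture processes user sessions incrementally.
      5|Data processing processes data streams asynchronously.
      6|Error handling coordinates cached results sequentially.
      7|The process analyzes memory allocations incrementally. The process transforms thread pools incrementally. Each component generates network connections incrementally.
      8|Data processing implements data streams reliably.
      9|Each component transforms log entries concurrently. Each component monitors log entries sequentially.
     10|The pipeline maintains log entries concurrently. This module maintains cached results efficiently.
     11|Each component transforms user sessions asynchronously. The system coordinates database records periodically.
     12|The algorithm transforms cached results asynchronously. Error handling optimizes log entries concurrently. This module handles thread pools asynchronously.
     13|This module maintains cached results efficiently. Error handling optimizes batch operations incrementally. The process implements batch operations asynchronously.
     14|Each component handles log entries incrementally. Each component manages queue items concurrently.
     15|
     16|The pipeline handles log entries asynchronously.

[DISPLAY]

                                            
                                            
                                            
                                            
                                            
                                            
                                            
━━━━━━━━━━━━━━━━━━━━━━━━━━━━━┓━━━━━━━━━━┓   
 DialogModal                 ┃          ┃   
─────────────────────────────┨──────────┨   
The architecture handles thre┃essions pe┃   
The pipeline coordinates user┃e records ┃   
  ┌───────────────────────┐  ┃──┐       ┃   
Th│         Error         │g ┃  │streams┃   
Da│ Proceed with changes? │at┃. │eration┃   
Er│     [OK]  Cancel      │ca┃  │allocat┃   
Th└───────────────────────┘ a┃──┘ies asy┃   


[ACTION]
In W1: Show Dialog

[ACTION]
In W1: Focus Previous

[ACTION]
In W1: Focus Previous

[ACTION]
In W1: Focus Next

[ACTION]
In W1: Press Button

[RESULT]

                                            
                                            
                                            
                                            
                                            
                                            
                                            
━━━━━━━━━━━━━━━━━━━━━━━━━━━━━┓━━━━━━━━━━┓   
 DialogModal                 ┃          ┃   
─────────────────────────────┨──────────┨   
The architecture handles thre┃essions pe┃   
The pipeline coordinates user┃e records ┃   
                             ┃──┐       ┃   
The system analyzes incoming ┃  │streams┃   
Data processing processes dat┃. │eration┃   
Error handling coordinates ca┃  │allocat┃   
The process analyzes memory a┃──┘ies asy┃   


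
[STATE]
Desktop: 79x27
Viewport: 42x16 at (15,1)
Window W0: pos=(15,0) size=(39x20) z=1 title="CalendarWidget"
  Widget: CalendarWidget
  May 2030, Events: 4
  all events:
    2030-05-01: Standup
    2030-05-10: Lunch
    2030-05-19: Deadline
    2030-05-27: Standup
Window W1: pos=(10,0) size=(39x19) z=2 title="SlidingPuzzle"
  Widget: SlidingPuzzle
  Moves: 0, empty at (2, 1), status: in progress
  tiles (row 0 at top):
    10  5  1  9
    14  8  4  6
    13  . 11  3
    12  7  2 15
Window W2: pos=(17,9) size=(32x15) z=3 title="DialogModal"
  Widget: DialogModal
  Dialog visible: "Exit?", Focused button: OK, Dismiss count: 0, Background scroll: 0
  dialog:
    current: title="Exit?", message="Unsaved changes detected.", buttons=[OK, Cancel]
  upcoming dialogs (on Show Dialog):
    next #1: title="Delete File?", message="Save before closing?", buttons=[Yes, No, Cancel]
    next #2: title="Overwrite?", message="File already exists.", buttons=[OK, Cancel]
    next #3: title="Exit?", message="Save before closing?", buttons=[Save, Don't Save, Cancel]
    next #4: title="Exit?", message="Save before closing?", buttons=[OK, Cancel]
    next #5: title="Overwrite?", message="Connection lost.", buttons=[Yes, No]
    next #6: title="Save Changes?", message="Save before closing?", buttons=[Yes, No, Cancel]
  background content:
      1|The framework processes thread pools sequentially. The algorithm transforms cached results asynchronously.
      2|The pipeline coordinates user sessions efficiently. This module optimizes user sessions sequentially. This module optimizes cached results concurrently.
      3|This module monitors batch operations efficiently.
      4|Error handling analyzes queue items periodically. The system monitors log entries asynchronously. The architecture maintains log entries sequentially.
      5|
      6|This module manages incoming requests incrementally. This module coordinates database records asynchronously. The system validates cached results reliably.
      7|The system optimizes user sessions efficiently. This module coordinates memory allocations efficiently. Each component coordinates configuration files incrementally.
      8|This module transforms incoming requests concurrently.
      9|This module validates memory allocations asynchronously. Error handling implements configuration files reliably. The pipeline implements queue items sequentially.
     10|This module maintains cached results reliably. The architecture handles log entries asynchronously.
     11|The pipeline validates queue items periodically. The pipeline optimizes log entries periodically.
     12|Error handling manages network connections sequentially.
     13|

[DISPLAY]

dingPuzzle                       ┃    ┃   
─────────────────────────────────┨────┨   
─┬────┬────┬────┐                ┃    ┃   
 │  5 │  1 │  9 │                ┃    ┃   
─┼────┼────┼────┤                ┃    ┃   
 │  8 │  4 │  6 │                ┃    ┃   
─┼────┼────┼────┤                ┃    ┃   
 │    │ 11 │  3 │                ┃    ┃   
─┼┏━━━━━━━━━━━━━━━━━━━━━━━━━━━━━━┓    ┃   
 │┃ DialogModal                  ┃    ┃   
─┴┠──────────────────────────────┨    ┃   
s:┃The framework processes thread┃    ┃   
  ┃The pipeline coordinates user ┃    ┃   
  ┃This module monitors batch ope┃    ┃   
  ┃Er┌────────────────────────┐e ┃    ┃   
  ┃  │         Exit?          │  ┃    ┃   


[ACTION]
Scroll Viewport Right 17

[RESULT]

                ┃    ┃                    
────────────────┨────┨                    
                ┃    ┃                    
                ┃    ┃                    
                ┃    ┃                    
                ┃    ┃                    
                ┃    ┃                    
                ┃    ┃                    
━━━━━━━━━━━━━━━━┓    ┃                    
                ┃    ┃                    
────────────────┨    ┃                    
processes thread┃    ┃                    
oordinates user ┃    ┃                    
nitors batch ope┃    ┃                    
─────────────┐e ┃    ┃                    
it?          │  ┃    ┃                    


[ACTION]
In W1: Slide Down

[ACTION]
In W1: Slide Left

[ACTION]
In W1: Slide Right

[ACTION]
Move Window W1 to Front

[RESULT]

                ┃    ┃                    
────────────────┨────┨                    
                ┃    ┃                    
                ┃    ┃                    
                ┃    ┃                    
                ┃    ┃                    
                ┃    ┃                    
                ┃    ┃                    
                ┃    ┃                    
                ┃    ┃                    
                ┃    ┃                    
                ┃    ┃                    
                ┃    ┃                    
                ┃    ┃                    
                ┃    ┃                    
                ┃    ┃                    


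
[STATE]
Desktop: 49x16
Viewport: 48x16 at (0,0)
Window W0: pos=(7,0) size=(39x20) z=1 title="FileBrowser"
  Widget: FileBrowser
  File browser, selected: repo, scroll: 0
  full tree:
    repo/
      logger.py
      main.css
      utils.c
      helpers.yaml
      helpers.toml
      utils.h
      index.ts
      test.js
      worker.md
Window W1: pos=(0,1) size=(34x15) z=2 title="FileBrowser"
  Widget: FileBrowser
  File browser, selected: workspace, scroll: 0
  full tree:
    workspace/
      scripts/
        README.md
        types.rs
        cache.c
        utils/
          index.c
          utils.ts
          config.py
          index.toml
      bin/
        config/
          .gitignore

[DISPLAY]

       ┏━━━━━━━━━━━━━━━━━━━━━━━━━━━━━━━━━━━━━┓  
┏━━━━━━━━━━━━━━━━━━━━━━━━━━━━━━━━┓           ┃  
┃ FileBrowser                    ┃───────────┨  
┠────────────────────────────────┨           ┃  
┃> [-] workspace/                ┃           ┃  
┃    [+] scripts/                ┃           ┃  
┃    [+] bin/                    ┃           ┃  
┃                                ┃           ┃  
┃                                ┃           ┃  
┃                                ┃           ┃  
┃                                ┃           ┃  
┃                                ┃           ┃  
┃                                ┃           ┃  
┃                                ┃           ┃  
┃                                ┃           ┃  
┗━━━━━━━━━━━━━━━━━━━━━━━━━━━━━━━━┛           ┃  


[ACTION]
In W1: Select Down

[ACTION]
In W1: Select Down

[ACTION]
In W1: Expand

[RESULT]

       ┏━━━━━━━━━━━━━━━━━━━━━━━━━━━━━━━━━━━━━┓  
┏━━━━━━━━━━━━━━━━━━━━━━━━━━━━━━━━┓           ┃  
┃ FileBrowser                    ┃───────────┨  
┠────────────────────────────────┨           ┃  
┃  [-] workspace/                ┃           ┃  
┃    [+] scripts/                ┃           ┃  
┃  > [-] bin/                    ┃           ┃  
┃      [+] config/               ┃           ┃  
┃                                ┃           ┃  
┃                                ┃           ┃  
┃                                ┃           ┃  
┃                                ┃           ┃  
┃                                ┃           ┃  
┃                                ┃           ┃  
┃                                ┃           ┃  
┗━━━━━━━━━━━━━━━━━━━━━━━━━━━━━━━━┛           ┃  


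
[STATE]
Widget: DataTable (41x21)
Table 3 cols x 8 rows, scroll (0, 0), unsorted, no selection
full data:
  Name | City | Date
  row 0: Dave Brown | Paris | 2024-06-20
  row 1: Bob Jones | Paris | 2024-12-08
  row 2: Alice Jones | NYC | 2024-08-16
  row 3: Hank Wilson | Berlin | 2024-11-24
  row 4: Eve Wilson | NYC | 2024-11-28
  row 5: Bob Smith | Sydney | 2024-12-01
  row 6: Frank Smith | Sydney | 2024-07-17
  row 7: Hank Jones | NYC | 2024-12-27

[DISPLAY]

Name       │City  │Date                  
───────────┼──────┼──────────            
Dave Brown │Paris │2024-06-20            
Bob Jones  │Paris │2024-12-08            
Alice Jones│NYC   │2024-08-16            
Hank Wilson│Berlin│2024-11-24            
Eve Wilson │NYC   │2024-11-28            
Bob Smith  │Sydney│2024-12-01            
Frank Smith│Sydney│2024-07-17            
Hank Jones │NYC   │2024-12-27            
                                         
                                         
                                         
                                         
                                         
                                         
                                         
                                         
                                         
                                         
                                         


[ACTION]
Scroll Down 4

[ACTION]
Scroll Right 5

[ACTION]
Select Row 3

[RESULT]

Name       │City  │Date                  
───────────┼──────┼──────────            
Dave Brown │Paris │2024-06-20            
Bob Jones  │Paris │2024-12-08            
Alice Jones│NYC   │2024-08-16            
>ank Wilson│Berlin│2024-11-24            
Eve Wilson │NYC   │2024-11-28            
Bob Smith  │Sydney│2024-12-01            
Frank Smith│Sydney│2024-07-17            
Hank Jones │NYC   │2024-12-27            
                                         
                                         
                                         
                                         
                                         
                                         
                                         
                                         
                                         
                                         
                                         


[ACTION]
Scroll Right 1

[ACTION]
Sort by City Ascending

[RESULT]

Name       │City ▲│Date                  
───────────┼──────┼──────────            
Hank Wilson│Berlin│2024-11-24            
Alice Jones│NYC   │2024-08-16            
Eve Wilson │NYC   │2024-11-28            
>ank Jones │NYC   │2024-12-27            
Dave Brown │Paris │2024-06-20            
Bob Jones  │Paris │2024-12-08            
Bob Smith  │Sydney│2024-12-01            
Frank Smith│Sydney│2024-07-17            
                                         
                                         
                                         
                                         
                                         
                                         
                                         
                                         
                                         
                                         
                                         


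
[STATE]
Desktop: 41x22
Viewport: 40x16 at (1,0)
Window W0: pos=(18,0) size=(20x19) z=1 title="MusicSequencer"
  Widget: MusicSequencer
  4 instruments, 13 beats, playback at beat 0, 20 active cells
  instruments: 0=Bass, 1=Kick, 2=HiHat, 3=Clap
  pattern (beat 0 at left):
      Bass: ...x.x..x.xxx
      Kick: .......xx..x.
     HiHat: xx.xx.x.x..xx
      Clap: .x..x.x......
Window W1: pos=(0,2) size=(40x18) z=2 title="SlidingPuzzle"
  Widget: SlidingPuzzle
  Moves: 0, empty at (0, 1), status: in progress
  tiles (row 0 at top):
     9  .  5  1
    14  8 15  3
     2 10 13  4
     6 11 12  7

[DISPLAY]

                 ┏━━━━━━━━━━━━━━━━━━┓   
                 ┃ MusicSequencer   ┃   
━━━━━━━━━━━━━━━━━━━━━━━━━━━━━━━━━━━━━━┓ 
 SlidingPuzzle                        ┃ 
──────────────────────────────────────┨ 
┌────┬────┬────┬────┐                 ┃ 
│  9 │    │  5 │  1 │                 ┃ 
├────┼────┼────┼────┤                 ┃ 
│ 14 │  8 │ 15 │  3 │                 ┃ 
├────┼────┼────┼────┤                 ┃ 
│  2 │ 10 │ 13 │  4 │                 ┃ 
├────┼────┼────┼────┤                 ┃ 
│  6 │ 11 │ 12 │  7 │                 ┃ 
└────┴────┴────┴────┘                 ┃ 
Moves: 0                              ┃ 
                                      ┃ 


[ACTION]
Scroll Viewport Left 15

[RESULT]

                  ┏━━━━━━━━━━━━━━━━━━┓  
                  ┃ MusicSequencer   ┃  
┏━━━━━━━━━━━━━━━━━━━━━━━━━━━━━━━━━━━━━━┓
┃ SlidingPuzzle                        ┃
┠──────────────────────────────────────┨
┃┌────┬────┬────┬────┐                 ┃
┃│  9 │    │  5 │  1 │                 ┃
┃├────┼────┼────┼────┤                 ┃
┃│ 14 │  8 │ 15 │  3 │                 ┃
┃├────┼────┼────┼────┤                 ┃
┃│  2 │ 10 │ 13 │  4 │                 ┃
┃├────┼────┼────┼────┤                 ┃
┃│  6 │ 11 │ 12 │  7 │                 ┃
┃└────┴────┴────┴────┘                 ┃
┃Moves: 0                              ┃
┃                                      ┃


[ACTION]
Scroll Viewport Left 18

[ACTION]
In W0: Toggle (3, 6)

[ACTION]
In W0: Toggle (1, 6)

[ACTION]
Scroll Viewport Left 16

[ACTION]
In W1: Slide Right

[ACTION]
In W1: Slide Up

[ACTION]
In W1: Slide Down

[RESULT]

                  ┏━━━━━━━━━━━━━━━━━━┓  
                  ┃ MusicSequencer   ┃  
┏━━━━━━━━━━━━━━━━━━━━━━━━━━━━━━━━━━━━━━┓
┃ SlidingPuzzle                        ┃
┠──────────────────────────────────────┨
┃┌────┬────┬────┬────┐                 ┃
┃│    │  9 │  5 │  1 │                 ┃
┃├────┼────┼────┼────┤                 ┃
┃│ 14 │  8 │ 15 │  3 │                 ┃
┃├────┼────┼────┼────┤                 ┃
┃│  2 │ 10 │ 13 │  4 │                 ┃
┃├────┼────┼────┼────┤                 ┃
┃│  6 │ 11 │ 12 │  7 │                 ┃
┃└────┴────┴────┴────┘                 ┃
┃Moves: 3                              ┃
┃                                      ┃


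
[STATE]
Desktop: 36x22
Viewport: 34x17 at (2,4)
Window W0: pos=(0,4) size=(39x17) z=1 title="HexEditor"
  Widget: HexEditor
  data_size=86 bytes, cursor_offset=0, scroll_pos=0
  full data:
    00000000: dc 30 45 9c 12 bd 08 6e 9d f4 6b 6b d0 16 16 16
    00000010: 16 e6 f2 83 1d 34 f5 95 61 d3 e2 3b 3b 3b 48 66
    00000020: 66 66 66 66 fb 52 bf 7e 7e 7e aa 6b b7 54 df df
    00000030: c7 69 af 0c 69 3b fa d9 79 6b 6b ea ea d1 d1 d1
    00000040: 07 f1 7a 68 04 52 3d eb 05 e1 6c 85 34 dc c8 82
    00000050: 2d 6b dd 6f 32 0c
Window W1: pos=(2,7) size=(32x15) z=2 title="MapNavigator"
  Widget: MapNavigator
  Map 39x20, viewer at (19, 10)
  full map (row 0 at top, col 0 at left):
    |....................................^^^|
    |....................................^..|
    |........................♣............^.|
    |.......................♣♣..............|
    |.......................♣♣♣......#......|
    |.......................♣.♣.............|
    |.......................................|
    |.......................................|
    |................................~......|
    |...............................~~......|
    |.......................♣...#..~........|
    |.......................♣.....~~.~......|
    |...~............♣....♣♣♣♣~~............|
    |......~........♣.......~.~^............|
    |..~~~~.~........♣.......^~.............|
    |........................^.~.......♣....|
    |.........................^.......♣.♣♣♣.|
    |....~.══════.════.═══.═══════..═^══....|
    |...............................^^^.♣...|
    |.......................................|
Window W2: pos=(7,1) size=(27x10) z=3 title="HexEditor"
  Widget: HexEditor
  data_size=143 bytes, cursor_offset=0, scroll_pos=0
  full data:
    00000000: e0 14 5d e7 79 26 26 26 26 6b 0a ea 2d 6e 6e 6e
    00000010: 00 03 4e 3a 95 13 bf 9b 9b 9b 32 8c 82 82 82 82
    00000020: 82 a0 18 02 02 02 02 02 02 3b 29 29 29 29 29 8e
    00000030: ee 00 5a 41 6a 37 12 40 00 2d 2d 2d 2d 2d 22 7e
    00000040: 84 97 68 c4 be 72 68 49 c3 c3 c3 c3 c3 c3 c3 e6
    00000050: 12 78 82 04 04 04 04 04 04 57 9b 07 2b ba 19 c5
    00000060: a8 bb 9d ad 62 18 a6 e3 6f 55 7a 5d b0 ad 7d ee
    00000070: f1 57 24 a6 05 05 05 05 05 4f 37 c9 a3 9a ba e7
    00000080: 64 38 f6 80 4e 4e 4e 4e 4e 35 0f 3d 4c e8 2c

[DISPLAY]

━━━━━┃00000000  E0 14 5d e7 79 ┃━━
HexEd┃00000010  00 03 4e 3a 95 ┃  
─────┃00000020  82 a0 18 02 02 ┃──
┏━━━━┃00000030  ee 00 5a 41 6a ┃  
┃ Map┃00000040  84 97 68 c4 be ┃  
┠────┃00000050  12 78 82 04 04 ┃  
┃....┗━━━━━━━━━━━━━━━━━━━━━━━━━┛  
┃..............................┃  
┃..............................┃  
┃............................~.┃  
┃...........................~~.┃  
┃...............@...♣...#..~...┃  
┃...................♣.....~~.~.┃  
┃............♣....♣♣♣♣~~.......┃  
┃..~........♣.......~.~^.......┃  
┃~~.~........♣.......^~........┃  
┃....................^.~.......┃━━


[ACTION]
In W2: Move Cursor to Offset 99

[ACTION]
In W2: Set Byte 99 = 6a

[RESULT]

━━━━━┃00000000  e0 14 5d e7 79 ┃━━
HexEd┃00000010  00 03 4e 3a 95 ┃  
─────┃00000020  82 a0 18 02 02 ┃──
┏━━━━┃00000030  ee 00 5a 41 6a ┃  
┃ Map┃00000040  84 97 68 c4 be ┃  
┠────┃00000050  12 78 82 04 04 ┃  
┃....┗━━━━━━━━━━━━━━━━━━━━━━━━━┛  
┃..............................┃  
┃..............................┃  
┃............................~.┃  
┃...........................~~.┃  
┃...............@...♣...#..~...┃  
┃...................♣.....~~.~.┃  
┃............♣....♣♣♣♣~~.......┃  
┃..~........♣.......~.~^.......┃  
┃~~.~........♣.......^~........┃  
┃....................^.~.......┃━━


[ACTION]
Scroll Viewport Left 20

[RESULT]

┏━━━━━━┃00000000  e0 14 5d e7 79 ┃
┃ HexEd┃00000010  00 03 4e 3a 95 ┃
┠──────┃00000020  82 a0 18 02 02 ┃
┃0┏━━━━┃00000030  ee 00 5a 41 6a ┃
┃0┃ Map┃00000040  84 97 68 c4 be ┃
┃0┠────┃00000050  12 78 82 04 04 ┃
┃0┃....┗━━━━━━━━━━━━━━━━━━━━━━━━━┛
┃0┃..............................┃
┃0┃..............................┃
┃ ┃............................~.┃
┃ ┃...........................~~.┃
┃ ┃...............@...♣...#..~...┃
┃ ┃...................♣.....~~.~.┃
┃ ┃............♣....♣♣♣♣~~.......┃
┃ ┃..~........♣.......~.~^.......┃
┃ ┃~~.~........♣.......^~........┃
┗━┃....................^.~.......┃


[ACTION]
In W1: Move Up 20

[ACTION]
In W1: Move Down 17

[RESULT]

┏━━━━━━┃00000000  e0 14 5d e7 79 ┃
┃ HexEd┃00000010  00 03 4e 3a 95 ┃
┠──────┃00000020  82 a0 18 02 02 ┃
┃0┏━━━━┃00000030  ee 00 5a 41 6a ┃
┃0┃ Map┃00000040  84 97 68 c4 be ┃
┃0┠────┃00000050  12 78 82 04 04 ┃
┃0┃....┗━━━━━━━━━━━━━━━━━━━━━━━━━┛
┃0┃..~........♣.......~.~^.......┃
┃0┃~~.~........♣.......^~........┃
┃ ┃....................^.~.......┃
┃ ┃.....................^.......♣┃
┃ ┃~.══════.════.═@═.═══════..═^═┃
┃ ┃...........................^^^┃
┃ ┃..............................┃
┃ ┃                              ┃
┃ ┃                              ┃
┗━┃                              ┃


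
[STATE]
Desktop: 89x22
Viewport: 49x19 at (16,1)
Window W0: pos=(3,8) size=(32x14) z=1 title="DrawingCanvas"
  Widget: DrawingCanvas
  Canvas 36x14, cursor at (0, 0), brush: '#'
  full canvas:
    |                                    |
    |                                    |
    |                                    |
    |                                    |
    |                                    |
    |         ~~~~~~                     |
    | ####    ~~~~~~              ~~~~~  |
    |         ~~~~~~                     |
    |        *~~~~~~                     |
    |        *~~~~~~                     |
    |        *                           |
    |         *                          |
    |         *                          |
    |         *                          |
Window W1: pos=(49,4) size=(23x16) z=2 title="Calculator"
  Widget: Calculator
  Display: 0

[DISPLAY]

                                                 
                                                 
                                                 
                                 ┏━━━━━━━━━━━━━━━
                                 ┃ Calculator    
                                 ┠───────────────
                                 ┃               
━━━━━━━━━━━━━━━━━━┓              ┃┌───┬───┬───┬──
as                ┃              ┃│ 7 │ 8 │ 9 │ ÷
──────────────────┨              ┃├───┼───┼───┼──
                  ┃              ┃│ 4 │ 5 │ 6 │ ×
                  ┃              ┃├───┼───┼───┼──
                  ┃              ┃│ 1 │ 2 │ 3 │ -
                  ┃              ┃├───┼───┼───┼──
                  ┃              ┃│ 0 │ . │ = │ +
~~~               ┃              ┃├───┼───┼───┼──
~~~              ~┃              ┃│ C │ MC│ MR│ M
~~~               ┃              ┃└───┴───┴───┴──
~~~               ┃              ┗━━━━━━━━━━━━━━━


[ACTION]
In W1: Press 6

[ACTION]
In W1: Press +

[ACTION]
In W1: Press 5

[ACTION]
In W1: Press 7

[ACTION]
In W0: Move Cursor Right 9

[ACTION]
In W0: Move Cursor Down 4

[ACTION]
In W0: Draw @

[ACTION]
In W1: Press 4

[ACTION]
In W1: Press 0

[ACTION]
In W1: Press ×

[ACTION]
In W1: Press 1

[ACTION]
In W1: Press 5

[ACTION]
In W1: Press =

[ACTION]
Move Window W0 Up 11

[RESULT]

as                ┃                              
──────────────────┨                              
                  ┃                              
                  ┃              ┏━━━━━━━━━━━━━━━
                  ┃              ┃ Calculator    
                  ┃              ┠───────────────
                  ┃              ┃               
~~~               ┃              ┃┌───┬───┬───┬──
~~~              ~┃              ┃│ 7 │ 8 │ 9 │ ÷
~~~               ┃              ┃├───┼───┼───┼──
~~~               ┃              ┃│ 4 │ 5 │ 6 │ ×
~~~               ┃              ┃├───┼───┼───┼──
━━━━━━━━━━━━━━━━━━┛              ┃│ 1 │ 2 │ 3 │ -
                                 ┃├───┼───┼───┼──
                                 ┃│ 0 │ . │ = │ +
                                 ┃├───┼───┼───┼──
                                 ┃│ C │ MC│ MR│ M
                                 ┃└───┴───┴───┴──
                                 ┗━━━━━━━━━━━━━━━


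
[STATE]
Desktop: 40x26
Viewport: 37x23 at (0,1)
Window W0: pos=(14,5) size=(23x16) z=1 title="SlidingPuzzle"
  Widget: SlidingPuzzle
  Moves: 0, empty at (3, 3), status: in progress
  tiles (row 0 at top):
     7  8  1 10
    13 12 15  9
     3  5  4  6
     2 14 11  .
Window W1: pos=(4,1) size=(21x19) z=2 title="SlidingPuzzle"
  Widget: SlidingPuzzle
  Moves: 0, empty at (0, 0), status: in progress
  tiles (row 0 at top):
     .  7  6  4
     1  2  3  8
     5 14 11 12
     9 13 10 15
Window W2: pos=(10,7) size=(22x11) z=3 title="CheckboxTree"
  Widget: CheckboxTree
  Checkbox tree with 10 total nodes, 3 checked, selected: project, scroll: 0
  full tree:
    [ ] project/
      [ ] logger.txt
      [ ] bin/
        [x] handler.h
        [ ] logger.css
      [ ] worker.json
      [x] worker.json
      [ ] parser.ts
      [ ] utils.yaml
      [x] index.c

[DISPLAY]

    ┏━━━━━━━━━━━━━━━━━━━┓            
    ┃ SlidingPuzzle     ┃            
    ┠───────────────────┨            
    ┃┌────┬────┬────┬───┃            
    ┃│    │  7 │  6 │  4┃━━━━━━━━━━━┓
    ┃├────┼────┼────┼───┃zzle       ┃
    ┃│  1 ┏━━━━━━━━━━━━━━━━━━━━┓────┨
    ┃├────┃ CheckboxTree       ┃───┐┃
    ┃│  5 ┠────────────────────┨10 │┃
    ┃├────┃>[-] project/       ┃───┤┃
    ┃│  9 ┃   [ ] logger.txt   ┃ 9 │┃
    ┃└────┃   [-] bin/         ┃───┤┃
    ┃Moves┃     [x] handler.h  ┃ 6 │┃
    ┃     ┃     [ ] logger.css ┃───┤┃
    ┃     ┃   [ ] worker.json  ┃   │┃
    ┃     ┃   [x] worker.json  ┃───┘┃
    ┃     ┗━━━━━━━━━━━━━━━━━━━━┛    ┃
    ┃                   ┃           ┃
    ┗━━━━━━━━━━━━━━━━━━━┛           ┃
              ┗━━━━━━━━━━━━━━━━━━━━━┛
                                     
                                     
                                     


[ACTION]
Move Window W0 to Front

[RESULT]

    ┏━━━━━━━━━━━━━━━━━━━┓            
    ┃ SlidingPuzzle     ┃            
    ┠───────────────────┨            
    ┃┌────┬────┬────┬───┃            
    ┃│    │  7┏━━━━━━━━━━━━━━━━━━━━━┓
    ┃├────┼───┃ SlidingPuzzle       ┃
    ┃│  1 ┏━━━┠─────────────────────┨
    ┃├────┃ Ch┃┌────┬────┬────┬────┐┃
    ┃│  5 ┠───┃│  7 │  8 │  1 │ 10 │┃
    ┃├────┃>[-┃├────┼────┼────┼────┤┃
    ┃│  9 ┃   ┃│ 13 │ 12 │ 15 │  9 │┃
    ┃└────┃   ┃├────┼────┼────┼────┤┃
    ┃Moves┃   ┃│  3 │  5 │  4 │  6 │┃
    ┃     ┃   ┃├────┼────┼────┼────┤┃
    ┃     ┃   ┃│  2 │ 14 │ 11 │    │┃
    ┃     ┃   ┃└────┴────┴────┴────┘┃
    ┃     ┗━━━┃Moves: 0             ┃
    ┃         ┃                     ┃
    ┗━━━━━━━━━┃                     ┃
              ┗━━━━━━━━━━━━━━━━━━━━━┛
                                     
                                     
                                     


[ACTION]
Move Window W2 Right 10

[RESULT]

    ┏━━━━━━━━━━━━━━━━━━━┓            
    ┃ SlidingPuzzle     ┃            
    ┠───────────────────┨            
    ┃┌────┬────┬────┬───┃            
    ┃│    │  7┏━━━━━━━━━━━━━━━━━━━━━┓
    ┃├────┼───┃ SlidingPuzzle       ┃
    ┃│  1 │  2┠─────────────────────┨
    ┃├────┼───┃┌────┬────┬────┬────┐┃
    ┃│  5 │ 14┃│  7 │  8 │  1 │ 10 │┃
    ┃├────┼───┃├────┼────┼────┼────┤┃
    ┃│  9 │ 13┃│ 13 │ 12 │ 15 │  9 │┃
    ┃└────┴───┃├────┼────┼────┼────┤┃
    ┃Moves: 0 ┃│  3 │  5 │  4 │  6 │┃
    ┃         ┃├────┼────┼────┼────┤┃
    ┃         ┃│  2 │ 14 │ 11 │    │┃
    ┃         ┃└────┴────┴────┴────┘┃
    ┃         ┃Moves: 0             ┃
    ┃         ┃                     ┃
    ┗━━━━━━━━━┃                     ┃
              ┗━━━━━━━━━━━━━━━━━━━━━┛
                                     
                                     
                                     


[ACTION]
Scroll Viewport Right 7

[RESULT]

 ┏━━━━━━━━━━━━━━━━━━━┓               
 ┃ SlidingPuzzle     ┃               
 ┠───────────────────┨               
 ┃┌────┬────┬────┬───┃               
 ┃│    │  7┏━━━━━━━━━━━━━━━━━━━━━┓   
 ┃├────┼───┃ SlidingPuzzle       ┃   
 ┃│  1 │  2┠─────────────────────┨━━┓
 ┃├────┼───┃┌────┬────┬────┬────┐┃  ┃
 ┃│  5 │ 14┃│  7 │  8 │  1 │ 10 │┃──┨
 ┃├────┼───┃├────┼────┼────┼────┤┃  ┃
 ┃│  9 │ 13┃│ 13 │ 12 │ 15 │  9 │┃  ┃
 ┃└────┴───┃├────┼────┼────┼────┤┃  ┃
 ┃Moves: 0 ┃│  3 │  5 │  4 │  6 │┃  ┃
 ┃         ┃├────┼────┼────┼────┤┃s ┃
 ┃         ┃│  2 │ 14 │ 11 │    │┃  ┃
 ┃         ┃└────┴────┴────┴────┘┃  ┃
 ┃         ┃Moves: 0             ┃━━┛
 ┃         ┃                     ┃   
 ┗━━━━━━━━━┃                     ┃   
           ┗━━━━━━━━━━━━━━━━━━━━━┛   
                                     
                                     
                                     


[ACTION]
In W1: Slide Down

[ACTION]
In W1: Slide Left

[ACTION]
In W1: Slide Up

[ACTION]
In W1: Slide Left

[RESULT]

 ┏━━━━━━━━━━━━━━━━━━━┓               
 ┃ SlidingPuzzle     ┃               
 ┠───────────────────┨               
 ┃┌────┬────┬────┬───┃               
 ┃│  7 │  2┏━━━━━━━━━━━━━━━━━━━━━┓   
 ┃├────┼───┃ SlidingPuzzle       ┃   
 ┃│  1 │  3┠─────────────────────┨━━┓
 ┃├────┼───┃┌────┬────┬────┬────┐┃  ┃
 ┃│  5 │ 14┃│  7 │  8 │  1 │ 10 │┃──┨
 ┃├────┼───┃├────┼────┼────┼────┤┃  ┃
 ┃│  9 │ 13┃│ 13 │ 12 │ 15 │  9 │┃  ┃
 ┃└────┴───┃├────┼────┼────┼────┤┃  ┃
 ┃Moves: 3 ┃│  3 │  5 │  4 │  6 │┃  ┃
 ┃         ┃├────┼────┼────┼────┤┃s ┃
 ┃         ┃│  2 │ 14 │ 11 │    │┃  ┃
 ┃         ┃└────┴────┴────┴────┘┃  ┃
 ┃         ┃Moves: 0             ┃━━┛
 ┃         ┃                     ┃   
 ┗━━━━━━━━━┃                     ┃   
           ┗━━━━━━━━━━━━━━━━━━━━━┛   
                                     
                                     
                                     
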